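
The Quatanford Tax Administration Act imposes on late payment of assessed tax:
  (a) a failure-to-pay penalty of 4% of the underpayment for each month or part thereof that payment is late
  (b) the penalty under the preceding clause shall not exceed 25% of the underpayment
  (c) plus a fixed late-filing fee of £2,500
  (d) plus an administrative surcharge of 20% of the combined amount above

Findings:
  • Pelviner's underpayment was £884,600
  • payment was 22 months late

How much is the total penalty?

Accrued rate: 4% × 22 = 88%, capped at 25% → 25%
Failure-to-pay penalty: 25% of £884,600 = £221,150
Penalty before surcharge: £221,150 + £2,500 = £223,650
Administrative surcharge: 20% of £223,650 = £44,730
Total penalty: £223,650 + £44,730 = £268,380

£268,380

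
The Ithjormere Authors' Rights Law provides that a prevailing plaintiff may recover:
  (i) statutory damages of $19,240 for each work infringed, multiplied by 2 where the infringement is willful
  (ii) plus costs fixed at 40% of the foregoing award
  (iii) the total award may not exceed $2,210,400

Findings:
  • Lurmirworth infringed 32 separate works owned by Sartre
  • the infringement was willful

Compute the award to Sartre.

Statutory damages: 32 × $19,240 = $615,680
Doubled: 2 × $615,680 = $1,231,360
Costs: 40% of $1,231,360 = $492,544
Award plus costs: $1,231,360 + $492,544 = $1,723,904
Cap at $2,210,400: $1,723,904 is within the cap, no reduction.

$1,723,904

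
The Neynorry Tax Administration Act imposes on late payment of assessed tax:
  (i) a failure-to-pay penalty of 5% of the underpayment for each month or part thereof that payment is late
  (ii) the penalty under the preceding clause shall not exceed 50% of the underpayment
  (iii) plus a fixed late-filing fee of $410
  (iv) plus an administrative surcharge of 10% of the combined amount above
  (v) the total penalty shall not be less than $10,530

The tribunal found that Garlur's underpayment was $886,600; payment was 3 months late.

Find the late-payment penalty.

Accrued rate: 5% × 3 = 15%, capped at 50% → 15%
Failure-to-pay penalty: 15% of $886,600 = $132,990
Penalty before surcharge: $132,990 + $410 = $133,400
Administrative surcharge: 10% of $133,400 = $13,340
Total penalty: $133,400 + $13,340 = $146,740
Minimum $10,530: $146,740 meets the minimum, no increase.

$146,740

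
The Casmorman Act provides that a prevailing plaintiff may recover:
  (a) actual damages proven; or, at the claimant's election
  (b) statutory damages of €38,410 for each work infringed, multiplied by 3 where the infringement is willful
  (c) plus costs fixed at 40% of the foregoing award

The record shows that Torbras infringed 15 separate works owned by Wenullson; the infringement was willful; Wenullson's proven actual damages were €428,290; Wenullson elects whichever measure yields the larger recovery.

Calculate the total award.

Statutory damages: 15 × €38,410 = €576,150
Trebled: 3 × €576,150 = €1,728,450
Greater of actual damages (€428,290) or enhanced statutory damages (€1,728,450): €1,728,450
Costs: 40% of €1,728,450 = €691,380
Award plus costs: €1,728,450 + €691,380 = €2,419,830

Award: €2,419,830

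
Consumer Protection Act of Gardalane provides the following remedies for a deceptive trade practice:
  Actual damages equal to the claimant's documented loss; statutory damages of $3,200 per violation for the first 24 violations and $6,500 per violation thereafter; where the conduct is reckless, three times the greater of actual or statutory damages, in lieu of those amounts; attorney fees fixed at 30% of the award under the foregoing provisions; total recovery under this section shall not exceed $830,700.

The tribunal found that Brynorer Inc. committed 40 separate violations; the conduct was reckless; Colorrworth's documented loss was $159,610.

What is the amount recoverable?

$705,120

First 24 violations: 24 × $3,200 = $76,800
Remaining violations: (40 − 24) × $6,500 = $104,000
Statutory damages: $76,800 + $104,000 = $180,800
Greater of actual damages ($159,610) or statutory damages ($180,800): $180,800
Trebled: 3 × $180,800 = $542,400
Attorney fees: 30% of $542,400 = $162,720
Total before cap: $542,400 + $162,720 = $705,120
Cap at $830,700: $705,120 is within the cap, no reduction.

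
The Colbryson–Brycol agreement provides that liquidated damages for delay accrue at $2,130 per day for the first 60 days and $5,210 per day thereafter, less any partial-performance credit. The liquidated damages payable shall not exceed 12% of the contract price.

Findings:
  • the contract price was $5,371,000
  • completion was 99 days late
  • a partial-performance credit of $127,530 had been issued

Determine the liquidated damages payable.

First 60 days: 60 × $2,130 = $127,800
Remaining days: (99 − 60) × $5,210 = $203,190
Accrued per-day damages: $127,800 + $203,190 = $330,990
Less partial-performance credit: $330,990 − $127,530 = $203,460
Cap: 12% of $5,371,000 = $644,520
Cap at $644,520: $203,460 is within the cap, no reduction.

$203,460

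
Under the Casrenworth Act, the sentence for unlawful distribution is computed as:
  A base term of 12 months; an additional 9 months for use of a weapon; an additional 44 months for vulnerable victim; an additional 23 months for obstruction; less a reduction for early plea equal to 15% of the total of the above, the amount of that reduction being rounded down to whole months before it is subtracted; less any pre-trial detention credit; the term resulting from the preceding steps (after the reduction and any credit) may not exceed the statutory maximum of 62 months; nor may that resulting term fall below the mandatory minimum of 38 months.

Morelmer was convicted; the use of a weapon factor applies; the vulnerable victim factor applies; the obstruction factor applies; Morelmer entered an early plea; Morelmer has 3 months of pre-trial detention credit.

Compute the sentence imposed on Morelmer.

62 months

Use of a weapon enhancement: +9 months
Vulnerable victim enhancement: +44 months
Obstruction enhancement: +23 months
Adjusted term: 12 months + 9 months + 44 months + 23 months = 88 months
Early plea reduction: 15% of 88 months = 13 months (rounded down)
After reduction: 88 − 13 = 75 months
Less pre-trial detention credit: 75 months − 3 months = 72 months
Cap at 62 months: 72 months exceeds the cap → 62 months
Minimum 38 months: 62 months meets the minimum, no increase.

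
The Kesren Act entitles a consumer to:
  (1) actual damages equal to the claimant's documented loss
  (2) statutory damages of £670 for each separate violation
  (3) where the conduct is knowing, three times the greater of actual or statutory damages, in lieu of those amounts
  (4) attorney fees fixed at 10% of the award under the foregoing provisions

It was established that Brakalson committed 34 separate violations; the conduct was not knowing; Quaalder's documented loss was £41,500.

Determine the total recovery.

£70,708

Statutory damages: 34 × £670 = £22,780
Conduct not knowing: the in-lieu enhancement does not apply.
Actual plus statutory damages: £41,500 + £22,780 = £64,280
Attorney fees: 10% of £64,280 = £6,428
Total recovery: £64,280 + £6,428 = £70,708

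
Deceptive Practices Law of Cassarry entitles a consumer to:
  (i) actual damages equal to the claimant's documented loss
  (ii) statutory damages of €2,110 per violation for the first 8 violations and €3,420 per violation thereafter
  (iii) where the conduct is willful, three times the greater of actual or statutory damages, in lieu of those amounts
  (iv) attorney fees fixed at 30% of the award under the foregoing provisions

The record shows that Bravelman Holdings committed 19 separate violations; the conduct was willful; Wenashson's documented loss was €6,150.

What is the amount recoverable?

First 8 violations: 8 × €2,110 = €16,880
Remaining violations: (19 − 8) × €3,420 = €37,620
Statutory damages: €16,880 + €37,620 = €54,500
Greater of actual damages (€6,150) or statutory damages (€54,500): €54,500
Trebled: 3 × €54,500 = €163,500
Attorney fees: 30% of €163,500 = €49,050
Total recovery: €163,500 + €49,050 = €212,550

Total recovery: €212,550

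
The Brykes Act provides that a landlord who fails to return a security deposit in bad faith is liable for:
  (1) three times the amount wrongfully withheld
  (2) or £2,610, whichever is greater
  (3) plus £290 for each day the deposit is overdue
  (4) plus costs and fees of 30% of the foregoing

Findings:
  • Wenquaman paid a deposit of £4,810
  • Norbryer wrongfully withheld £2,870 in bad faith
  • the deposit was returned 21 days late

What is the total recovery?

Trebled: 3 × £2,870 = £8,610
Minimum £2,610: £8,610 meets the minimum, no increase.
Late-return penalty: 21 × £290 = £6,090
Damages plus late penalty: £8,610 + £6,090 = £14,700
Costs and fees: 30% of £14,700 = £4,410
Total recovery: £14,700 + £4,410 = £19,110

£19,110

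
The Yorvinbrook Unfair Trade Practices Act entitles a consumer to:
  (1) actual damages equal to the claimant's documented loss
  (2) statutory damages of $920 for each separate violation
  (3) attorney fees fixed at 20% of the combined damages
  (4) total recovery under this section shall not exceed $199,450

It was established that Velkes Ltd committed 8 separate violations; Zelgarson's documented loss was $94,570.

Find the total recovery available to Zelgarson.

$122,316

Statutory damages: 8 × $920 = $7,360
Combined damages: $94,570 + $7,360 = $101,930
Attorney fees: 20% of $101,930 = $20,386
Total before cap: $101,930 + $20,386 = $122,316
Cap at $199,450: $122,316 is within the cap, no reduction.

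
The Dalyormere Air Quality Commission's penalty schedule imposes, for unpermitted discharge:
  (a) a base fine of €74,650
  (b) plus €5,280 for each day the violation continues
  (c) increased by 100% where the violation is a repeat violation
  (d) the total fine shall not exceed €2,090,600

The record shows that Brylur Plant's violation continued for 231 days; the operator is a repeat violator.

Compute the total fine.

Civil penalty: €2,090,600

Per-day component: 231 × €5,280 = €1,219,680
Base plus per-day: €74,650 + €1,219,680 = €1,294,330
Enhancement: 100% of €1,294,330 = €1,294,330
Enhanced fine: €1,294,330 + €1,294,330 = €2,588,660
Cap at €2,090,600: €2,588,660 exceeds the cap → €2,090,600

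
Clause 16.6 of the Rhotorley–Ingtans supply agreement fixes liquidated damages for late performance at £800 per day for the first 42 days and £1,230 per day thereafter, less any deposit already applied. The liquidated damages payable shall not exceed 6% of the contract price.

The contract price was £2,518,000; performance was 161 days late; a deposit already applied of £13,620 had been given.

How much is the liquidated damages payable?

First 42 days: 42 × £800 = £33,600
Remaining days: (161 − 42) × £1,230 = £146,370
Accrued per-day damages: £33,600 + £146,370 = £179,970
Less deposit already applied: £179,970 − £13,620 = £166,350
Cap: 6% of £2,518,000 = £151,080
Cap at £151,080: £166,350 exceeds the cap → £151,080

£151,080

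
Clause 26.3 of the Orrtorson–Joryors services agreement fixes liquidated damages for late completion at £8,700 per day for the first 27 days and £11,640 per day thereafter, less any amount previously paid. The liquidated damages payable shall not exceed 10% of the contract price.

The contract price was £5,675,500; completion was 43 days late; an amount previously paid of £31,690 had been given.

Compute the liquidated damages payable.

£389,450

First 27 days: 27 × £8,700 = £234,900
Remaining days: (43 − 27) × £11,640 = £186,240
Accrued per-day damages: £234,900 + £186,240 = £421,140
Less amount previously paid: £421,140 − £31,690 = £389,450
Cap: 10% of £5,675,500 = £567,550
Cap at £567,550: £389,450 is within the cap, no reduction.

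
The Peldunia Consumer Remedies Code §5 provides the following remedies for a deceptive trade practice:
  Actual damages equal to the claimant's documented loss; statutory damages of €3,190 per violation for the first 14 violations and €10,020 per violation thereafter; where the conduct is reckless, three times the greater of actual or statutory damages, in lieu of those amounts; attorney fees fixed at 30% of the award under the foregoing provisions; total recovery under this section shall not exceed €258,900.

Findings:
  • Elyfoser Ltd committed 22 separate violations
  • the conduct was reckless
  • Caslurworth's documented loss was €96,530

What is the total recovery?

€258,900

First 14 violations: 14 × €3,190 = €44,660
Remaining violations: (22 − 14) × €10,020 = €80,160
Statutory damages: €44,660 + €80,160 = €124,820
Greater of actual damages (€96,530) or statutory damages (€124,820): €124,820
Trebled: 3 × €124,820 = €374,460
Attorney fees: 30% of €374,460 = €112,338
Total before cap: €374,460 + €112,338 = €486,798
Cap at €258,900: €486,798 exceeds the cap → €258,900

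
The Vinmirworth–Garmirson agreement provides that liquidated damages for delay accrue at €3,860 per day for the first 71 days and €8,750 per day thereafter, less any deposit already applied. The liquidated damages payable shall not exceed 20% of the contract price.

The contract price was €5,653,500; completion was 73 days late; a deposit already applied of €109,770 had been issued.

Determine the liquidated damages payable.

€181,790

First 71 days: 71 × €3,860 = €274,060
Remaining days: (73 − 71) × €8,750 = €17,500
Accrued per-day damages: €274,060 + €17,500 = €291,560
Less deposit already applied: €291,560 − €109,770 = €181,790
Cap: 20% of €5,653,500 = €1,130,700
Cap at €1,130,700: €181,790 is within the cap, no reduction.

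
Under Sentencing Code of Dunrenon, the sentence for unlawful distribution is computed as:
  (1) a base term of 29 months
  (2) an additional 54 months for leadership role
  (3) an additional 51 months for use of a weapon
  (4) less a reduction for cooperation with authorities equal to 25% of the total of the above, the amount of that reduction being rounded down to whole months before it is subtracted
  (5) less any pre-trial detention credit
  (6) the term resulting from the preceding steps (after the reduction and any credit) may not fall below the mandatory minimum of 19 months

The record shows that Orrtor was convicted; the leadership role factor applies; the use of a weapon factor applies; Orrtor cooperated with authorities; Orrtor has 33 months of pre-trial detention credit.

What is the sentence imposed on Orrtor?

Sentence: 68 months

Leadership role enhancement: +54 months
Use of a weapon enhancement: +51 months
Adjusted term: 29 months + 54 months + 51 months = 134 months
Cooperation with authorities reduction: 25% of 134 months = 33 months (rounded down)
After reduction: 134 − 33 = 101 months
Less pre-trial detention credit: 101 months − 33 months = 68 months
Minimum 19 months: 68 months meets the minimum, no increase.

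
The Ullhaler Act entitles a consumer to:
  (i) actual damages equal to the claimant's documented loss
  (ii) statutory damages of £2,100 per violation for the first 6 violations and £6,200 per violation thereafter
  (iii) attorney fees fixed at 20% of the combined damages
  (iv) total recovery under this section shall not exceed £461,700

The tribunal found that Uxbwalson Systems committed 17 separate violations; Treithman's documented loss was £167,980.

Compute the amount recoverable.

£298,536

First 6 violations: 6 × £2,100 = £12,600
Remaining violations: (17 − 6) × £6,200 = £68,200
Statutory damages: £12,600 + £68,200 = £80,800
Combined damages: £167,980 + £80,800 = £248,780
Attorney fees: 20% of £248,780 = £49,756
Total before cap: £248,780 + £49,756 = £298,536
Cap at £461,700: £298,536 is within the cap, no reduction.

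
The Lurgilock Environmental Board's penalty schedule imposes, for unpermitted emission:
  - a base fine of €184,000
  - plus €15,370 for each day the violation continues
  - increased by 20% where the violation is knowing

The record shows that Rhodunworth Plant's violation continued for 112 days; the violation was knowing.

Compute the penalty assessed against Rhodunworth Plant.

€2,286,528

Per-day component: 112 × €15,370 = €1,721,440
Base plus per-day: €184,000 + €1,721,440 = €1,905,440
Enhancement: 20% of €1,905,440 = €381,088
Enhanced fine: €1,905,440 + €381,088 = €2,286,528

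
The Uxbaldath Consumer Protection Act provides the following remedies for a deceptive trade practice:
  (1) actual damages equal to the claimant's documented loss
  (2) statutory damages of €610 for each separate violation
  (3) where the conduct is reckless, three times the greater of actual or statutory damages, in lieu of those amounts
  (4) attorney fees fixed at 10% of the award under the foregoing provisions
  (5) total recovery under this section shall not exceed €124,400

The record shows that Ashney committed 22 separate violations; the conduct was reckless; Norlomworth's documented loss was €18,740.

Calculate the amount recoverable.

Statutory damages: 22 × €610 = €13,420
Greater of actual damages (€18,740) or statutory damages (€13,420): €18,740
Trebled: 3 × €18,740 = €56,220
Attorney fees: 10% of €56,220 = €5,622
Total before cap: €56,220 + €5,622 = €61,842
Cap at €124,400: €61,842 is within the cap, no reduction.

€61,842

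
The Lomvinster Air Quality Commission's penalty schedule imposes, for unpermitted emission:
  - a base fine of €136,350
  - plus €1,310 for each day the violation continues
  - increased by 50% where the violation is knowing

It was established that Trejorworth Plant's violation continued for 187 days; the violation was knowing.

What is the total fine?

Per-day component: 187 × €1,310 = €244,970
Base plus per-day: €136,350 + €244,970 = €381,320
Enhancement: 50% of €381,320 = €190,660
Enhanced fine: €381,320 + €190,660 = €571,980

€571,980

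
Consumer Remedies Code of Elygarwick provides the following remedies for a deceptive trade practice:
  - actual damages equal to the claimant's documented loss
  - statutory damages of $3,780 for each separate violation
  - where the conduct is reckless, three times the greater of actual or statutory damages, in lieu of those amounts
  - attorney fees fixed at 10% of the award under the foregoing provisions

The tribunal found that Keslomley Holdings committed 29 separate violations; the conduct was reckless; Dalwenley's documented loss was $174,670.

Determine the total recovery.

$576,411

Statutory damages: 29 × $3,780 = $109,620
Greater of actual damages ($174,670) or statutory damages ($109,620): $174,670
Trebled: 3 × $174,670 = $524,010
Attorney fees: 10% of $524,010 = $52,401
Total recovery: $524,010 + $52,401 = $576,411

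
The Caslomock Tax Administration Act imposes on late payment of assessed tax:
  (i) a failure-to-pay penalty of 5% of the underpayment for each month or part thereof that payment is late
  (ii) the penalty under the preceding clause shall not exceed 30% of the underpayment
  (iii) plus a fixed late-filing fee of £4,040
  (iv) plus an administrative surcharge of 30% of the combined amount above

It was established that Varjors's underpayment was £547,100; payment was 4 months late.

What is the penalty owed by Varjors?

Accrued rate: 5% × 4 = 20%, capped at 30% → 20%
Failure-to-pay penalty: 20% of £547,100 = £109,420
Penalty before surcharge: £109,420 + £4,040 = £113,460
Administrative surcharge: 30% of £113,460 = £34,038
Total penalty: £113,460 + £34,038 = £147,498

£147,498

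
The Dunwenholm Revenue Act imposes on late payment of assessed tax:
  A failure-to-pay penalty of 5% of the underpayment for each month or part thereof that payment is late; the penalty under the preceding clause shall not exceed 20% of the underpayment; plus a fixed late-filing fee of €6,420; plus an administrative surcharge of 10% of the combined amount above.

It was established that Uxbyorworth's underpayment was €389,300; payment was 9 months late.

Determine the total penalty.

Accrued rate: 5% × 9 = 45%, capped at 20% → 20%
Failure-to-pay penalty: 20% of €389,300 = €77,860
Penalty before surcharge: €77,860 + €6,420 = €84,280
Administrative surcharge: 10% of €84,280 = €8,428
Total penalty: €84,280 + €8,428 = €92,708

€92,708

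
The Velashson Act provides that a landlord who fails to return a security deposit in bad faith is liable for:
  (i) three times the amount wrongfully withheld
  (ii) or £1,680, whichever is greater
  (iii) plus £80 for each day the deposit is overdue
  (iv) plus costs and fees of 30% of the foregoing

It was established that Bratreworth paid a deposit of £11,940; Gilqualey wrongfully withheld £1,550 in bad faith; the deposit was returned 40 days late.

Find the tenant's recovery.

Trebled: 3 × £1,550 = £4,650
Minimum £1,680: £4,650 meets the minimum, no increase.
Late-return penalty: 40 × £80 = £3,200
Damages plus late penalty: £4,650 + £3,200 = £7,850
Costs and fees: 30% of £7,850 = £2,355
Total recovery: £7,850 + £2,355 = £10,205

£10,205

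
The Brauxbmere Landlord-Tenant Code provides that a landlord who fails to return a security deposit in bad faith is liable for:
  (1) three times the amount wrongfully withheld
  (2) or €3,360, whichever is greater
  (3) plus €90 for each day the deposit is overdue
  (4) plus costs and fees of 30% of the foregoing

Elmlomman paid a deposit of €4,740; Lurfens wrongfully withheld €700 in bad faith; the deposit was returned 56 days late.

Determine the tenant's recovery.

Trebled: 3 × €700 = €2,100
Minimum €3,360: €2,100 is below the minimum → €3,360
Late-return penalty: 56 × €90 = €5,040
Damages plus late penalty: €3,360 + €5,040 = €8,400
Costs and fees: 30% of €8,400 = €2,520
Total recovery: €8,400 + €2,520 = €10,920

€10,920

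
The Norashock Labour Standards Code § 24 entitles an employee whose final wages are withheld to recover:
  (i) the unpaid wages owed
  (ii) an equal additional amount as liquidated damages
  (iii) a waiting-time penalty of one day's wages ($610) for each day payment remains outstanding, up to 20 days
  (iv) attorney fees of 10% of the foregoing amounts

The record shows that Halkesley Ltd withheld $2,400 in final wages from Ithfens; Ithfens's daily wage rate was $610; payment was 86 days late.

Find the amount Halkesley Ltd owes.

Liquidated damages (equal amount): $2,400
Penalty days: min(86, 20) = 20
Waiting-time penalty: 20 × $610 = $12,200
Subtotal: $2,400 + $2,400 + $12,200 = $17,000
Attorney fees: 10% of $17,000 = $1,700
Total award: $17,000 + $1,700 = $18,700

Total award: $18,700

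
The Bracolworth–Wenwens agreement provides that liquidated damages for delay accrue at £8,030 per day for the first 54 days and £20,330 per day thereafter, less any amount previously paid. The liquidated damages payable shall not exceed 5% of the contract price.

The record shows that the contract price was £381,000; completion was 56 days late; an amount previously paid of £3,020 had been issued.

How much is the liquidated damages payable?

£19,050

First 54 days: 54 × £8,030 = £433,620
Remaining days: (56 − 54) × £20,330 = £40,660
Accrued per-day damages: £433,620 + £40,660 = £474,280
Less amount previously paid: £474,280 − £3,020 = £471,260
Cap: 5% of £381,000 = £19,050
Cap at £19,050: £471,260 exceeds the cap → £19,050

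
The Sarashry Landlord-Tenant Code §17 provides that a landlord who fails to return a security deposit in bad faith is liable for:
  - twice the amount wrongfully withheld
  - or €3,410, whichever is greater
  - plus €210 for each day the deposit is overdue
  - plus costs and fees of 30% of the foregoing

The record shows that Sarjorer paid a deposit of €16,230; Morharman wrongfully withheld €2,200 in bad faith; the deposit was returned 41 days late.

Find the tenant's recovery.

Doubled: 2 × €2,200 = €4,400
Minimum €3,410: €4,400 meets the minimum, no increase.
Late-return penalty: 41 × €210 = €8,610
Damages plus late penalty: €4,400 + €8,610 = €13,010
Costs and fees: 30% of €13,010 = €3,903
Total recovery: €13,010 + €3,903 = €16,913

€16,913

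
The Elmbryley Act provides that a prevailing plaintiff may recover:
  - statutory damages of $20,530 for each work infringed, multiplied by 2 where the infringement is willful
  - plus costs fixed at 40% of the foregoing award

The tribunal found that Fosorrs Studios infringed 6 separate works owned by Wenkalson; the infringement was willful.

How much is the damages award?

$344,904

Statutory damages: 6 × $20,530 = $123,180
Doubled: 2 × $123,180 = $246,360
Costs: 40% of $246,360 = $98,544
Award plus costs: $246,360 + $98,544 = $344,904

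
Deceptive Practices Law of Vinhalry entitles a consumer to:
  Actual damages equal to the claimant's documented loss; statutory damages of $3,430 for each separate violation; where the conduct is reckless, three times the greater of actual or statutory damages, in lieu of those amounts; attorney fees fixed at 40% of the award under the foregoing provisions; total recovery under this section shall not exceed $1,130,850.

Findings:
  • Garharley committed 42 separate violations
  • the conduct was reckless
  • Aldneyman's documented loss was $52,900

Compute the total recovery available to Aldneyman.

Statutory damages: 42 × $3,430 = $144,060
Greater of actual damages ($52,900) or statutory damages ($144,060): $144,060
Trebled: 3 × $144,060 = $432,180
Attorney fees: 40% of $432,180 = $172,872
Total before cap: $432,180 + $172,872 = $605,052
Cap at $1,130,850: $605,052 is within the cap, no reduction.

$605,052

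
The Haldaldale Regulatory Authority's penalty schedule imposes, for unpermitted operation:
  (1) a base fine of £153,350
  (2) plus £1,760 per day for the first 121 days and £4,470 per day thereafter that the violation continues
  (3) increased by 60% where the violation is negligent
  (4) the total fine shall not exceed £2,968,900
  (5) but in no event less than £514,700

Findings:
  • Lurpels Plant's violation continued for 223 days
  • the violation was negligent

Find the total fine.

£1,315,600

First 121 days: 121 × £1,760 = £212,960
Remaining days: (223 − 121) × £4,470 = £455,940
Per-day component: £212,960 + £455,940 = £668,900
Base plus per-day: £153,350 + £668,900 = £822,250
Enhancement: 60% of £822,250 = £493,350
Enhanced fine: £822,250 + £493,350 = £1,315,600
Cap at £2,968,900: £1,315,600 is within the cap, no reduction.
Minimum £514,700: £1,315,600 meets the minimum, no increase.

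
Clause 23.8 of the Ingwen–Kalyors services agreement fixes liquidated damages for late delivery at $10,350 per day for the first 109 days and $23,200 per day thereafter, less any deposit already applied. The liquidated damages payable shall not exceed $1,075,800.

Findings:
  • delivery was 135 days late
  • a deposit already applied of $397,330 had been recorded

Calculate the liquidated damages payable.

$1,075,800

First 109 days: 109 × $10,350 = $1,128,150
Remaining days: (135 − 109) × $23,200 = $603,200
Accrued per-day damages: $1,128,150 + $603,200 = $1,731,350
Less deposit already applied: $1,731,350 − $397,330 = $1,334,020
Cap at $1,075,800: $1,334,020 exceeds the cap → $1,075,800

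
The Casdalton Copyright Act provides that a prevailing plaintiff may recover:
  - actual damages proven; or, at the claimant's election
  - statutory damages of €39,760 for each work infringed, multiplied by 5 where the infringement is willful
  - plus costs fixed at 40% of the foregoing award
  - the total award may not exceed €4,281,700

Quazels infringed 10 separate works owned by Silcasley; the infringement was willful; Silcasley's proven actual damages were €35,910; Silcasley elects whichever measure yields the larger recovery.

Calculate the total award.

Award: €2,783,200

Statutory damages: 10 × €39,760 = €397,600
Multiplied by 5: 5 × €397,600 = €1,988,000
Greater of actual damages (€35,910) or enhanced statutory damages (€1,988,000): €1,988,000
Costs: 40% of €1,988,000 = €795,200
Award plus costs: €1,988,000 + €795,200 = €2,783,200
Cap at €4,281,700: €2,783,200 is within the cap, no reduction.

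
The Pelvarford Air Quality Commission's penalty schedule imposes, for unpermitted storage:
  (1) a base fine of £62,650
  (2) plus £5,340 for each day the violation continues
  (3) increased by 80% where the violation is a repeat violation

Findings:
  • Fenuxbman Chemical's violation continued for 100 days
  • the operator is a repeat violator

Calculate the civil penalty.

Per-day component: 100 × £5,340 = £534,000
Base plus per-day: £62,650 + £534,000 = £596,650
Enhancement: 80% of £596,650 = £477,320
Enhanced fine: £596,650 + £477,320 = £1,073,970

£1,073,970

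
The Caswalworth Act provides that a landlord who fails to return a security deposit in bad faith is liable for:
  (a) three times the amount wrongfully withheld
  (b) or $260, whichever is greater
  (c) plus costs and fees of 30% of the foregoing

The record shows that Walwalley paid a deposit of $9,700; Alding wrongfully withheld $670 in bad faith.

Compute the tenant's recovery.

Trebled: 3 × $670 = $2,010
Minimum $260: $2,010 meets the minimum, no increase.
Costs and fees: 30% of $2,010 = $603
Total recovery: $2,010 + $603 = $2,613

$2,613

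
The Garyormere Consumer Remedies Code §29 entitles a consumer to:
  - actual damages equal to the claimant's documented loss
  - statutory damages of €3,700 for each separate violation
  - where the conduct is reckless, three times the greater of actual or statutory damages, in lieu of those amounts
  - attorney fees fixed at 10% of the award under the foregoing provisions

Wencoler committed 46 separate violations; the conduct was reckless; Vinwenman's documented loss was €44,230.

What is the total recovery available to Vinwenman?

Statutory damages: 46 × €3,700 = €170,200
Greater of actual damages (€44,230) or statutory damages (€170,200): €170,200
Trebled: 3 × €170,200 = €510,600
Attorney fees: 10% of €510,600 = €51,060
Total recovery: €510,600 + €51,060 = €561,660

€561,660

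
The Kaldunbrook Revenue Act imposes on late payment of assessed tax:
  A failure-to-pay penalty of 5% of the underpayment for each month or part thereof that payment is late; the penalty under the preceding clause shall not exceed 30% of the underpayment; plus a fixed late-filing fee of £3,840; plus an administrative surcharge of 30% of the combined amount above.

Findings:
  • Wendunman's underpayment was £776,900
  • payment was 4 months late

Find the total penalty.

£206,986

Accrued rate: 5% × 4 = 20%, capped at 30% → 20%
Failure-to-pay penalty: 20% of £776,900 = £155,380
Penalty before surcharge: £155,380 + £3,840 = £159,220
Administrative surcharge: 30% of £159,220 = £47,766
Total penalty: £159,220 + £47,766 = £206,986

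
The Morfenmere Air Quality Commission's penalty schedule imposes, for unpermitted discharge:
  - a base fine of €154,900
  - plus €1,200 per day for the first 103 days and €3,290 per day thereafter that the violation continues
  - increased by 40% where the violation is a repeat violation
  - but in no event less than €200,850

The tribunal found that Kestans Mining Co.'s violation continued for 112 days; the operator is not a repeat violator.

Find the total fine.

Civil penalty: €308,110

First 103 days: 103 × €1,200 = €123,600
Remaining days: (112 − 103) × €3,290 = €29,610
Per-day component: €123,600 + €29,610 = €153,210
Base plus per-day: €154,900 + €153,210 = €308,110
The operator is not a repeat violator: no 40% increase.
Minimum €200,850: €308,110 meets the minimum, no increase.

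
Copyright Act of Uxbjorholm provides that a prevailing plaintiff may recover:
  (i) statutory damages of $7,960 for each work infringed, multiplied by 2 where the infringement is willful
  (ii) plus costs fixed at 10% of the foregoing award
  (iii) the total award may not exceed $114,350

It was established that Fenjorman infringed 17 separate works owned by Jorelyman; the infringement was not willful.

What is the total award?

$114,350

Statutory damages: 17 × $7,960 = $135,320
Infringement not willful: no ×2 enhancement.
Costs: 10% of $135,320 = $13,532
Award plus costs: $135,320 + $13,532 = $148,852
Cap at $114,350: $148,852 exceeds the cap → $114,350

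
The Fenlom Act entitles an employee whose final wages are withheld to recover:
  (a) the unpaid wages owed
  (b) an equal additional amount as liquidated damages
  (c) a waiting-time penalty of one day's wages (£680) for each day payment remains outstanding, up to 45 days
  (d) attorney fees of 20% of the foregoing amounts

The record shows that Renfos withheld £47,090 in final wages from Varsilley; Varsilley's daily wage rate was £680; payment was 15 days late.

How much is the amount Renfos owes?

Liquidated damages (equal amount): £47,090
Penalty days: min(15, 45) = 15
Waiting-time penalty: 15 × £680 = £10,200
Subtotal: £47,090 + £47,090 + £10,200 = £104,380
Attorney fees: 20% of £104,380 = £20,876
Total award: £104,380 + £20,876 = £125,256

£125,256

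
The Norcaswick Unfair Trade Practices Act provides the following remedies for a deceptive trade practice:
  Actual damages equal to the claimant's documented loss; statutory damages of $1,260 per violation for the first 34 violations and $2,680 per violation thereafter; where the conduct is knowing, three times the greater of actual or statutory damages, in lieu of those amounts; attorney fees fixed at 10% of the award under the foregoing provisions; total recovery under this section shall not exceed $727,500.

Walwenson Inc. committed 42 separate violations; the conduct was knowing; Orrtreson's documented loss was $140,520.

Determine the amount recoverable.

First 34 violations: 34 × $1,260 = $42,840
Remaining violations: (42 − 34) × $2,680 = $21,440
Statutory damages: $42,840 + $21,440 = $64,280
Greater of actual damages ($140,520) or statutory damages ($64,280): $140,520
Trebled: 3 × $140,520 = $421,560
Attorney fees: 10% of $421,560 = $42,156
Total before cap: $421,560 + $42,156 = $463,716
Cap at $727,500: $463,716 is within the cap, no reduction.

$463,716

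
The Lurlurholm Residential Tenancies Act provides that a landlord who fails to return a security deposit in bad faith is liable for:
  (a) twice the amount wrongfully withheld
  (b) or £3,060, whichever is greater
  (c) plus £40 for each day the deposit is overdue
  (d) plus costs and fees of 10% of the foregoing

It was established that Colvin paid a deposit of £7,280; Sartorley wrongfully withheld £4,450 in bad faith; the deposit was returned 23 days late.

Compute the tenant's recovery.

Doubled: 2 × £4,450 = £8,900
Minimum £3,060: £8,900 meets the minimum, no increase.
Late-return penalty: 23 × £40 = £920
Damages plus late penalty: £8,900 + £920 = £9,820
Costs and fees: 10% of £9,820 = £982
Total recovery: £9,820 + £982 = £10,802

Recovery: £10,802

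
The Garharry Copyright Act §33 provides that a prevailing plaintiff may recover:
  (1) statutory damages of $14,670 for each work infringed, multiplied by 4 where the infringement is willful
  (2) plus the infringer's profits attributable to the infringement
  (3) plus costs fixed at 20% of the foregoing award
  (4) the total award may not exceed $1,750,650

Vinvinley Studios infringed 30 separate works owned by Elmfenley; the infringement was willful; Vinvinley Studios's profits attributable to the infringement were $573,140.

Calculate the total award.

Statutory damages: 30 × $14,670 = $440,100
Multiplied by 4: 4 × $440,100 = $1,760,400
Combined award: $1,760,400 + $573,140 = $2,333,540
Costs: 20% of $2,333,540 = $466,708
Award plus costs: $2,333,540 + $466,708 = $2,800,248
Cap at $1,750,650: $2,800,248 exceeds the cap → $1,750,650

Award: $1,750,650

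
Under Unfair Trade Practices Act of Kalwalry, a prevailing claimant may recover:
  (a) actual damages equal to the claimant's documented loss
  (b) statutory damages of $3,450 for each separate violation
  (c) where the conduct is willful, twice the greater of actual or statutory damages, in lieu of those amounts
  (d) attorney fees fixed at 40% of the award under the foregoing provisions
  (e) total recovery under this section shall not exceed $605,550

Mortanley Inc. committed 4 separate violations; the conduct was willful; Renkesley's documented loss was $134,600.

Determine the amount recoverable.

Statutory damages: 4 × $3,450 = $13,800
Greater of actual damages ($134,600) or statutory damages ($13,800): $134,600
Doubled: 2 × $134,600 = $269,200
Attorney fees: 40% of $269,200 = $107,680
Total before cap: $269,200 + $107,680 = $376,880
Cap at $605,550: $376,880 is within the cap, no reduction.

$376,880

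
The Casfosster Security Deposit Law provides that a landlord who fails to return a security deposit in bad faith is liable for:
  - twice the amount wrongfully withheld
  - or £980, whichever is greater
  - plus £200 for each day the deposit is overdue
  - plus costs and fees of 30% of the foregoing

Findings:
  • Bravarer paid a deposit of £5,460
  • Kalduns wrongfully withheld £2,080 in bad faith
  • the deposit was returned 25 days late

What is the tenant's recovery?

Doubled: 2 × £2,080 = £4,160
Minimum £980: £4,160 meets the minimum, no increase.
Late-return penalty: 25 × £200 = £5,000
Damages plus late penalty: £4,160 + £5,000 = £9,160
Costs and fees: 30% of £9,160 = £2,748
Total recovery: £9,160 + £2,748 = £11,908

£11,908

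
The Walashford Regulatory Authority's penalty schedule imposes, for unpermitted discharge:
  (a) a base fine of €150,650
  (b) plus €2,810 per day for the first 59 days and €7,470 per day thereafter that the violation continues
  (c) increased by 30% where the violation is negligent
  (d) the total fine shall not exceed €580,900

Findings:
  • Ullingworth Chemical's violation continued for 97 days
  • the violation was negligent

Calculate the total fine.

First 59 days: 59 × €2,810 = €165,790
Remaining days: (97 − 59) × €7,470 = €283,860
Per-day component: €165,790 + €283,860 = €449,650
Base plus per-day: €150,650 + €449,650 = €600,300
Enhancement: 30% of €600,300 = €180,090
Enhanced fine: €600,300 + €180,090 = €780,390
Cap at €580,900: €780,390 exceeds the cap → €580,900

Civil penalty: €580,900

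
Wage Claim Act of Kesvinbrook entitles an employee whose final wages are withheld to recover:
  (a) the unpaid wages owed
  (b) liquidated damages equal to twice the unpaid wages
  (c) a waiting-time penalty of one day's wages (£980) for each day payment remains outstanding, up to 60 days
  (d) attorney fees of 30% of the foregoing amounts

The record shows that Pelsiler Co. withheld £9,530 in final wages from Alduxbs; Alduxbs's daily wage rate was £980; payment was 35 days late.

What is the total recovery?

£81,757

Doubled: 2 × £9,530 = £19,060
Penalty days: min(35, 60) = 35
Waiting-time penalty: 35 × £980 = £34,300
Subtotal: £9,530 + £19,060 + £34,300 = £62,890
Attorney fees: 30% of £62,890 = £18,867
Total award: £62,890 + £18,867 = £81,757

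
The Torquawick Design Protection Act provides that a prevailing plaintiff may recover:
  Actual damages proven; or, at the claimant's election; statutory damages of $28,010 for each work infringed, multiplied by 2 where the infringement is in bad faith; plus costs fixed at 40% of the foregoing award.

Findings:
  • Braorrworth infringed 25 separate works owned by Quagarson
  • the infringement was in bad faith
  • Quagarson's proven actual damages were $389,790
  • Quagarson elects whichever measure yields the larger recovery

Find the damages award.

Award: $1,960,700

Statutory damages: 25 × $28,010 = $700,250
Doubled: 2 × $700,250 = $1,400,500
Greater of actual damages ($389,790) or enhanced statutory damages ($1,400,500): $1,400,500
Costs: 40% of $1,400,500 = $560,200
Award plus costs: $1,400,500 + $560,200 = $1,960,700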